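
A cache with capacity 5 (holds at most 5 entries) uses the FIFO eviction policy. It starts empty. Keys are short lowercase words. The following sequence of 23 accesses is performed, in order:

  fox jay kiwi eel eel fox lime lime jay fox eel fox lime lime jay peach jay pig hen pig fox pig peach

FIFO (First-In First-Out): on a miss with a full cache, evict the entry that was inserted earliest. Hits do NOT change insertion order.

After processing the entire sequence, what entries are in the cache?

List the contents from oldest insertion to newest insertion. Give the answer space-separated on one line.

FIFO simulation (capacity=5):
  1. access fox: MISS. Cache (old->new): [fox]
  2. access jay: MISS. Cache (old->new): [fox jay]
  3. access kiwi: MISS. Cache (old->new): [fox jay kiwi]
  4. access eel: MISS. Cache (old->new): [fox jay kiwi eel]
  5. access eel: HIT. Cache (old->new): [fox jay kiwi eel]
  6. access fox: HIT. Cache (old->new): [fox jay kiwi eel]
  7. access lime: MISS. Cache (old->new): [fox jay kiwi eel lime]
  8. access lime: HIT. Cache (old->new): [fox jay kiwi eel lime]
  9. access jay: HIT. Cache (old->new): [fox jay kiwi eel lime]
  10. access fox: HIT. Cache (old->new): [fox jay kiwi eel lime]
  11. access eel: HIT. Cache (old->new): [fox jay kiwi eel lime]
  12. access fox: HIT. Cache (old->new): [fox jay kiwi eel lime]
  13. access lime: HIT. Cache (old->new): [fox jay kiwi eel lime]
  14. access lime: HIT. Cache (old->new): [fox jay kiwi eel lime]
  15. access jay: HIT. Cache (old->new): [fox jay kiwi eel lime]
  16. access peach: MISS, evict fox. Cache (old->new): [jay kiwi eel lime peach]
  17. access jay: HIT. Cache (old->new): [jay kiwi eel lime peach]
  18. access pig: MISS, evict jay. Cache (old->new): [kiwi eel lime peach pig]
  19. access hen: MISS, evict kiwi. Cache (old->new): [eel lime peach pig hen]
  20. access pig: HIT. Cache (old->new): [eel lime peach pig hen]
  21. access fox: MISS, evict eel. Cache (old->new): [lime peach pig hen fox]
  22. access pig: HIT. Cache (old->new): [lime peach pig hen fox]
  23. access peach: HIT. Cache (old->new): [lime peach pig hen fox]
Total: 14 hits, 9 misses, 4 evictions

Answer: lime peach pig hen fox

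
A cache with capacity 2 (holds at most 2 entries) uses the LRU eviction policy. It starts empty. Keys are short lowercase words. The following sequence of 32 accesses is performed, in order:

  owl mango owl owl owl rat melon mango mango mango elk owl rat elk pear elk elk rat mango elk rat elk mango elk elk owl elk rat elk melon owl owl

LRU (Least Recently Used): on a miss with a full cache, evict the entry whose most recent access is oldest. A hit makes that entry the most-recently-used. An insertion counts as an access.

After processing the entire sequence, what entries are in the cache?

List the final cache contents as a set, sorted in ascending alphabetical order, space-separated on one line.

LRU simulation (capacity=2):
  1. access owl: MISS. Cache (LRU->MRU): [owl]
  2. access mango: MISS. Cache (LRU->MRU): [owl mango]
  3. access owl: HIT. Cache (LRU->MRU): [mango owl]
  4. access owl: HIT. Cache (LRU->MRU): [mango owl]
  5. access owl: HIT. Cache (LRU->MRU): [mango owl]
  6. access rat: MISS, evict mango. Cache (LRU->MRU): [owl rat]
  7. access melon: MISS, evict owl. Cache (LRU->MRU): [rat melon]
  8. access mango: MISS, evict rat. Cache (LRU->MRU): [melon mango]
  9. access mango: HIT. Cache (LRU->MRU): [melon mango]
  10. access mango: HIT. Cache (LRU->MRU): [melon mango]
  11. access elk: MISS, evict melon. Cache (LRU->MRU): [mango elk]
  12. access owl: MISS, evict mango. Cache (LRU->MRU): [elk owl]
  13. access rat: MISS, evict elk. Cache (LRU->MRU): [owl rat]
  14. access elk: MISS, evict owl. Cache (LRU->MRU): [rat elk]
  15. access pear: MISS, evict rat. Cache (LRU->MRU): [elk pear]
  16. access elk: HIT. Cache (LRU->MRU): [pear elk]
  17. access elk: HIT. Cache (LRU->MRU): [pear elk]
  18. access rat: MISS, evict pear. Cache (LRU->MRU): [elk rat]
  19. access mango: MISS, evict elk. Cache (LRU->MRU): [rat mango]
  20. access elk: MISS, evict rat. Cache (LRU->MRU): [mango elk]
  21. access rat: MISS, evict mango. Cache (LRU->MRU): [elk rat]
  22. access elk: HIT. Cache (LRU->MRU): [rat elk]
  23. access mango: MISS, evict rat. Cache (LRU->MRU): [elk mango]
  24. access elk: HIT. Cache (LRU->MRU): [mango elk]
  25. access elk: HIT. Cache (LRU->MRU): [mango elk]
  26. access owl: MISS, evict mango. Cache (LRU->MRU): [elk owl]
  27. access elk: HIT. Cache (LRU->MRU): [owl elk]
  28. access rat: MISS, evict owl. Cache (LRU->MRU): [elk rat]
  29. access elk: HIT. Cache (LRU->MRU): [rat elk]
  30. access melon: MISS, evict rat. Cache (LRU->MRU): [elk melon]
  31. access owl: MISS, evict elk. Cache (LRU->MRU): [melon owl]
  32. access owl: HIT. Cache (LRU->MRU): [melon owl]
Total: 13 hits, 19 misses, 17 evictions

Answer: melon owl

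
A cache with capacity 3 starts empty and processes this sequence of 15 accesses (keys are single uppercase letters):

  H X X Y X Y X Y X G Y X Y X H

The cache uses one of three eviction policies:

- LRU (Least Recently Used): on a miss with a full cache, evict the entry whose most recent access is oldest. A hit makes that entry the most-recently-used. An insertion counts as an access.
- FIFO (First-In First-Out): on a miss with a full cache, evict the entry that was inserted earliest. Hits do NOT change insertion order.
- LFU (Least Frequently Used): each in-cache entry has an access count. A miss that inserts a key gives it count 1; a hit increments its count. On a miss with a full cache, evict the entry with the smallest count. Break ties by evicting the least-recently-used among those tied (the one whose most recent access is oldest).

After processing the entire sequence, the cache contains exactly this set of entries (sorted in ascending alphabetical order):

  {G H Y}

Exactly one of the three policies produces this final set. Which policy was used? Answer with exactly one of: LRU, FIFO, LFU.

Answer: FIFO

Derivation:
Simulating under each policy and comparing final sets:
  LRU: final set = {H X Y} -> differs
  FIFO: final set = {G H Y} -> MATCHES target
  LFU: final set = {H X Y} -> differs
Only FIFO produces the target set.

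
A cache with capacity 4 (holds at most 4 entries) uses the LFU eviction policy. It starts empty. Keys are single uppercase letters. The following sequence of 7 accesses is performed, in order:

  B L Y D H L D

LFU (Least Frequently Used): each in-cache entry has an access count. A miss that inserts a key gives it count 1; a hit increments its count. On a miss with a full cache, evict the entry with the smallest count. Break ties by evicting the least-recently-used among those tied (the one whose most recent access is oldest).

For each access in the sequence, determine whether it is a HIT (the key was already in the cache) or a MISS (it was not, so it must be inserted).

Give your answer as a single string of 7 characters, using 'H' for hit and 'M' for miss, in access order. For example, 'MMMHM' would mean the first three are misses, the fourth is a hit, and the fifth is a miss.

Answer: MMMMMHH

Derivation:
LFU simulation (capacity=4):
  1. access B: MISS. Cache: [B(c=1)]
  2. access L: MISS. Cache: [B(c=1) L(c=1)]
  3. access Y: MISS. Cache: [B(c=1) L(c=1) Y(c=1)]
  4. access D: MISS. Cache: [B(c=1) L(c=1) Y(c=1) D(c=1)]
  5. access H: MISS, evict B(c=1). Cache: [L(c=1) Y(c=1) D(c=1) H(c=1)]
  6. access L: HIT, count now 2. Cache: [Y(c=1) D(c=1) H(c=1) L(c=2)]
  7. access D: HIT, count now 2. Cache: [Y(c=1) H(c=1) L(c=2) D(c=2)]
Total: 2 hits, 5 misses, 1 evictions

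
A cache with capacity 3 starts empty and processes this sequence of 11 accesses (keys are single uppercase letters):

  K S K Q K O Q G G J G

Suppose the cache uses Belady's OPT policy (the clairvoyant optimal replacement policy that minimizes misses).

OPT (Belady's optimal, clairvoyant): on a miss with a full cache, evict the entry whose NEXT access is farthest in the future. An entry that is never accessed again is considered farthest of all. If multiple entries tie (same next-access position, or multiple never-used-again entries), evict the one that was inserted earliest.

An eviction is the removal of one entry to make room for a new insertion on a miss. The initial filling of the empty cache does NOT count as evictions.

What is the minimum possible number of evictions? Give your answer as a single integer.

Answer: 3

Derivation:
OPT (Belady) simulation (capacity=3):
  1. access K: MISS. Cache: [K]
  2. access S: MISS. Cache: [K S]
  3. access K: HIT. Next use of K: step 5. Cache: [K S]
  4. access Q: MISS. Cache: [K S Q]
  5. access K: HIT. Next use of K: never. Cache: [K S Q]
  6. access O: MISS, evict K (next use: never). Cache: [S Q O]
  7. access Q: HIT. Next use of Q: never. Cache: [S Q O]
  8. access G: MISS, evict S (next use: never). Cache: [Q O G]
  9. access G: HIT. Next use of G: step 11. Cache: [Q O G]
  10. access J: MISS, evict Q (next use: never). Cache: [O G J]
  11. access G: HIT. Next use of G: never. Cache: [O G J]
Total: 5 hits, 6 misses, 3 evictions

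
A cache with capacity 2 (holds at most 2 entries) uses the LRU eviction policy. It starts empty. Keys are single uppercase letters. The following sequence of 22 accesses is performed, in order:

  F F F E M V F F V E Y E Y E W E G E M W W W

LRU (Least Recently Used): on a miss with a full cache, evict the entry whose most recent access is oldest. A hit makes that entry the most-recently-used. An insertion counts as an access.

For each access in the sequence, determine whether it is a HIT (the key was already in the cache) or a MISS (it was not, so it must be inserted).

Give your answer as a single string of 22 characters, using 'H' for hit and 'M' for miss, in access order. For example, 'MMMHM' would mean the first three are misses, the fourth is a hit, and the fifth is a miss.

LRU simulation (capacity=2):
  1. access F: MISS. Cache (LRU->MRU): [F]
  2. access F: HIT. Cache (LRU->MRU): [F]
  3. access F: HIT. Cache (LRU->MRU): [F]
  4. access E: MISS. Cache (LRU->MRU): [F E]
  5. access M: MISS, evict F. Cache (LRU->MRU): [E M]
  6. access V: MISS, evict E. Cache (LRU->MRU): [M V]
  7. access F: MISS, evict M. Cache (LRU->MRU): [V F]
  8. access F: HIT. Cache (LRU->MRU): [V F]
  9. access V: HIT. Cache (LRU->MRU): [F V]
  10. access E: MISS, evict F. Cache (LRU->MRU): [V E]
  11. access Y: MISS, evict V. Cache (LRU->MRU): [E Y]
  12. access E: HIT. Cache (LRU->MRU): [Y E]
  13. access Y: HIT. Cache (LRU->MRU): [E Y]
  14. access E: HIT. Cache (LRU->MRU): [Y E]
  15. access W: MISS, evict Y. Cache (LRU->MRU): [E W]
  16. access E: HIT. Cache (LRU->MRU): [W E]
  17. access G: MISS, evict W. Cache (LRU->MRU): [E G]
  18. access E: HIT. Cache (LRU->MRU): [G E]
  19. access M: MISS, evict G. Cache (LRU->MRU): [E M]
  20. access W: MISS, evict E. Cache (LRU->MRU): [M W]
  21. access W: HIT. Cache (LRU->MRU): [M W]
  22. access W: HIT. Cache (LRU->MRU): [M W]
Total: 11 hits, 11 misses, 9 evictions

Answer: MHHMMMMHHMMHHHMHMHMMHH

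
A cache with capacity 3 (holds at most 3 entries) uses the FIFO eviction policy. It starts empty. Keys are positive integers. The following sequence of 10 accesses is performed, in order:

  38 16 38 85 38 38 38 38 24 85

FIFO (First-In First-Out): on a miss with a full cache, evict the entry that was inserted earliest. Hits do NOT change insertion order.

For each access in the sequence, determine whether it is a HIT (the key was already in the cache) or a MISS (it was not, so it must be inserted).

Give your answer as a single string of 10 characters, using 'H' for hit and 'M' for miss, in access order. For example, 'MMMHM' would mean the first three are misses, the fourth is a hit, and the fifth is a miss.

Answer: MMHMHHHHMH

Derivation:
FIFO simulation (capacity=3):
  1. access 38: MISS. Cache (old->new): [38]
  2. access 16: MISS. Cache (old->new): [38 16]
  3. access 38: HIT. Cache (old->new): [38 16]
  4. access 85: MISS. Cache (old->new): [38 16 85]
  5. access 38: HIT. Cache (old->new): [38 16 85]
  6. access 38: HIT. Cache (old->new): [38 16 85]
  7. access 38: HIT. Cache (old->new): [38 16 85]
  8. access 38: HIT. Cache (old->new): [38 16 85]
  9. access 24: MISS, evict 38. Cache (old->new): [16 85 24]
  10. access 85: HIT. Cache (old->new): [16 85 24]
Total: 6 hits, 4 misses, 1 evictions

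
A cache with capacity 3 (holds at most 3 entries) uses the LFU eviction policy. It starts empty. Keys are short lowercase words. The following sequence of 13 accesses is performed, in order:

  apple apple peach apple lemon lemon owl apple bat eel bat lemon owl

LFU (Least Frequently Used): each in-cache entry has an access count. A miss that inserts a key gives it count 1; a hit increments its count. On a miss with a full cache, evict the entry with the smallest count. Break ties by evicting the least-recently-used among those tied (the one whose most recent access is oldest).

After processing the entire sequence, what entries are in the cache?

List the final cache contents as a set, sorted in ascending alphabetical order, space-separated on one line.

LFU simulation (capacity=3):
  1. access apple: MISS. Cache: [apple(c=1)]
  2. access apple: HIT, count now 2. Cache: [apple(c=2)]
  3. access peach: MISS. Cache: [peach(c=1) apple(c=2)]
  4. access apple: HIT, count now 3. Cache: [peach(c=1) apple(c=3)]
  5. access lemon: MISS. Cache: [peach(c=1) lemon(c=1) apple(c=3)]
  6. access lemon: HIT, count now 2. Cache: [peach(c=1) lemon(c=2) apple(c=3)]
  7. access owl: MISS, evict peach(c=1). Cache: [owl(c=1) lemon(c=2) apple(c=3)]
  8. access apple: HIT, count now 4. Cache: [owl(c=1) lemon(c=2) apple(c=4)]
  9. access bat: MISS, evict owl(c=1). Cache: [bat(c=1) lemon(c=2) apple(c=4)]
  10. access eel: MISS, evict bat(c=1). Cache: [eel(c=1) lemon(c=2) apple(c=4)]
  11. access bat: MISS, evict eel(c=1). Cache: [bat(c=1) lemon(c=2) apple(c=4)]
  12. access lemon: HIT, count now 3. Cache: [bat(c=1) lemon(c=3) apple(c=4)]
  13. access owl: MISS, evict bat(c=1). Cache: [owl(c=1) lemon(c=3) apple(c=4)]
Total: 5 hits, 8 misses, 5 evictions

Answer: apple lemon owl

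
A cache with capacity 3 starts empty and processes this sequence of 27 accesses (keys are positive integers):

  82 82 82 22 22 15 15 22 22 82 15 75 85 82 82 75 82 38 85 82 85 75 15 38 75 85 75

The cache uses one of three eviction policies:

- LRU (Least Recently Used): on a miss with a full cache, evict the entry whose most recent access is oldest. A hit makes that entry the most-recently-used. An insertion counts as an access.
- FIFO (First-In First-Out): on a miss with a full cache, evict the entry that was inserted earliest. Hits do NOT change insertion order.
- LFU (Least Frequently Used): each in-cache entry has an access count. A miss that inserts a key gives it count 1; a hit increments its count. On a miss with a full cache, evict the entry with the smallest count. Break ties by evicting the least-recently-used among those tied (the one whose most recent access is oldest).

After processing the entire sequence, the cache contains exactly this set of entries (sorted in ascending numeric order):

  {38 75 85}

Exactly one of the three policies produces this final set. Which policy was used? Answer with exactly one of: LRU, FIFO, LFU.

Simulating under each policy and comparing final sets:
  LRU: final set = {38 75 85} -> MATCHES target
  FIFO: final set = {15 75 85} -> differs
  LFU: final set = {22 75 82} -> differs
Only LRU produces the target set.

Answer: LRU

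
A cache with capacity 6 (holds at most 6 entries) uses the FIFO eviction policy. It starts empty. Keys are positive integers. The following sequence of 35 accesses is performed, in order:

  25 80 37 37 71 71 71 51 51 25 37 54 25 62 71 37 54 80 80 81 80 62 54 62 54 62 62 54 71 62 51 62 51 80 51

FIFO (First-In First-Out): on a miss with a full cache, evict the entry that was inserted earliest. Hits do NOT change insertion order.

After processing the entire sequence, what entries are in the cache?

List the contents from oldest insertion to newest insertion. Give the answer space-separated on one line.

FIFO simulation (capacity=6):
  1. access 25: MISS. Cache (old->new): [25]
  2. access 80: MISS. Cache (old->new): [25 80]
  3. access 37: MISS. Cache (old->new): [25 80 37]
  4. access 37: HIT. Cache (old->new): [25 80 37]
  5. access 71: MISS. Cache (old->new): [25 80 37 71]
  6. access 71: HIT. Cache (old->new): [25 80 37 71]
  7. access 71: HIT. Cache (old->new): [25 80 37 71]
  8. access 51: MISS. Cache (old->new): [25 80 37 71 51]
  9. access 51: HIT. Cache (old->new): [25 80 37 71 51]
  10. access 25: HIT. Cache (old->new): [25 80 37 71 51]
  11. access 37: HIT. Cache (old->new): [25 80 37 71 51]
  12. access 54: MISS. Cache (old->new): [25 80 37 71 51 54]
  13. access 25: HIT. Cache (old->new): [25 80 37 71 51 54]
  14. access 62: MISS, evict 25. Cache (old->new): [80 37 71 51 54 62]
  15. access 71: HIT. Cache (old->new): [80 37 71 51 54 62]
  16. access 37: HIT. Cache (old->new): [80 37 71 51 54 62]
  17. access 54: HIT. Cache (old->new): [80 37 71 51 54 62]
  18. access 80: HIT. Cache (old->new): [80 37 71 51 54 62]
  19. access 80: HIT. Cache (old->new): [80 37 71 51 54 62]
  20. access 81: MISS, evict 80. Cache (old->new): [37 71 51 54 62 81]
  21. access 80: MISS, evict 37. Cache (old->new): [71 51 54 62 81 80]
  22. access 62: HIT. Cache (old->new): [71 51 54 62 81 80]
  23. access 54: HIT. Cache (old->new): [71 51 54 62 81 80]
  24. access 62: HIT. Cache (old->new): [71 51 54 62 81 80]
  25. access 54: HIT. Cache (old->new): [71 51 54 62 81 80]
  26. access 62: HIT. Cache (old->new): [71 51 54 62 81 80]
  27. access 62: HIT. Cache (old->new): [71 51 54 62 81 80]
  28. access 54: HIT. Cache (old->new): [71 51 54 62 81 80]
  29. access 71: HIT. Cache (old->new): [71 51 54 62 81 80]
  30. access 62: HIT. Cache (old->new): [71 51 54 62 81 80]
  31. access 51: HIT. Cache (old->new): [71 51 54 62 81 80]
  32. access 62: HIT. Cache (old->new): [71 51 54 62 81 80]
  33. access 51: HIT. Cache (old->new): [71 51 54 62 81 80]
  34. access 80: HIT. Cache (old->new): [71 51 54 62 81 80]
  35. access 51: HIT. Cache (old->new): [71 51 54 62 81 80]
Total: 26 hits, 9 misses, 3 evictions

Answer: 71 51 54 62 81 80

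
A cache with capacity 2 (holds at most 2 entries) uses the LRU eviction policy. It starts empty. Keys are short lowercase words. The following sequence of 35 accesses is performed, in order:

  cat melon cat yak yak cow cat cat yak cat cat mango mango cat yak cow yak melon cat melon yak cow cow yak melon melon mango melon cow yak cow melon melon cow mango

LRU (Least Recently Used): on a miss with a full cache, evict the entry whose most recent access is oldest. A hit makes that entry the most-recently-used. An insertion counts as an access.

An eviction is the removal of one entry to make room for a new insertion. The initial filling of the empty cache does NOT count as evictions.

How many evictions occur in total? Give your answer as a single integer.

LRU simulation (capacity=2):
  1. access cat: MISS. Cache (LRU->MRU): [cat]
  2. access melon: MISS. Cache (LRU->MRU): [cat melon]
  3. access cat: HIT. Cache (LRU->MRU): [melon cat]
  4. access yak: MISS, evict melon. Cache (LRU->MRU): [cat yak]
  5. access yak: HIT. Cache (LRU->MRU): [cat yak]
  6. access cow: MISS, evict cat. Cache (LRU->MRU): [yak cow]
  7. access cat: MISS, evict yak. Cache (LRU->MRU): [cow cat]
  8. access cat: HIT. Cache (LRU->MRU): [cow cat]
  9. access yak: MISS, evict cow. Cache (LRU->MRU): [cat yak]
  10. access cat: HIT. Cache (LRU->MRU): [yak cat]
  11. access cat: HIT. Cache (LRU->MRU): [yak cat]
  12. access mango: MISS, evict yak. Cache (LRU->MRU): [cat mango]
  13. access mango: HIT. Cache (LRU->MRU): [cat mango]
  14. access cat: HIT. Cache (LRU->MRU): [mango cat]
  15. access yak: MISS, evict mango. Cache (LRU->MRU): [cat yak]
  16. access cow: MISS, evict cat. Cache (LRU->MRU): [yak cow]
  17. access yak: HIT. Cache (LRU->MRU): [cow yak]
  18. access melon: MISS, evict cow. Cache (LRU->MRU): [yak melon]
  19. access cat: MISS, evict yak. Cache (LRU->MRU): [melon cat]
  20. access melon: HIT. Cache (LRU->MRU): [cat melon]
  21. access yak: MISS, evict cat. Cache (LRU->MRU): [melon yak]
  22. access cow: MISS, evict melon. Cache (LRU->MRU): [yak cow]
  23. access cow: HIT. Cache (LRU->MRU): [yak cow]
  24. access yak: HIT. Cache (LRU->MRU): [cow yak]
  25. access melon: MISS, evict cow. Cache (LRU->MRU): [yak melon]
  26. access melon: HIT. Cache (LRU->MRU): [yak melon]
  27. access mango: MISS, evict yak. Cache (LRU->MRU): [melon mango]
  28. access melon: HIT. Cache (LRU->MRU): [mango melon]
  29. access cow: MISS, evict mango. Cache (LRU->MRU): [melon cow]
  30. access yak: MISS, evict melon. Cache (LRU->MRU): [cow yak]
  31. access cow: HIT. Cache (LRU->MRU): [yak cow]
  32. access melon: MISS, evict yak. Cache (LRU->MRU): [cow melon]
  33. access melon: HIT. Cache (LRU->MRU): [cow melon]
  34. access cow: HIT. Cache (LRU->MRU): [melon cow]
  35. access mango: MISS, evict melon. Cache (LRU->MRU): [cow mango]
Total: 16 hits, 19 misses, 17 evictions

Answer: 17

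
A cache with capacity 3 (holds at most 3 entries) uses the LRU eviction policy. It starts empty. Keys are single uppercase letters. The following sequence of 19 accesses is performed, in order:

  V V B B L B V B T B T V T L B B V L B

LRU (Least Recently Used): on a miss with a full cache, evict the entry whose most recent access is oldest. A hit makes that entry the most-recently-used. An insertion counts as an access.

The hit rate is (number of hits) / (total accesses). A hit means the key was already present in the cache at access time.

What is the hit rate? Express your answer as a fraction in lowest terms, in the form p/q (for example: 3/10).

Answer: 12/19

Derivation:
LRU simulation (capacity=3):
  1. access V: MISS. Cache (LRU->MRU): [V]
  2. access V: HIT. Cache (LRU->MRU): [V]
  3. access B: MISS. Cache (LRU->MRU): [V B]
  4. access B: HIT. Cache (LRU->MRU): [V B]
  5. access L: MISS. Cache (LRU->MRU): [V B L]
  6. access B: HIT. Cache (LRU->MRU): [V L B]
  7. access V: HIT. Cache (LRU->MRU): [L B V]
  8. access B: HIT. Cache (LRU->MRU): [L V B]
  9. access T: MISS, evict L. Cache (LRU->MRU): [V B T]
  10. access B: HIT. Cache (LRU->MRU): [V T B]
  11. access T: HIT. Cache (LRU->MRU): [V B T]
  12. access V: HIT. Cache (LRU->MRU): [B T V]
  13. access T: HIT. Cache (LRU->MRU): [B V T]
  14. access L: MISS, evict B. Cache (LRU->MRU): [V T L]
  15. access B: MISS, evict V. Cache (LRU->MRU): [T L B]
  16. access B: HIT. Cache (LRU->MRU): [T L B]
  17. access V: MISS, evict T. Cache (LRU->MRU): [L B V]
  18. access L: HIT. Cache (LRU->MRU): [B V L]
  19. access B: HIT. Cache (LRU->MRU): [V L B]
Total: 12 hits, 7 misses, 4 evictions

Hit rate = 12/19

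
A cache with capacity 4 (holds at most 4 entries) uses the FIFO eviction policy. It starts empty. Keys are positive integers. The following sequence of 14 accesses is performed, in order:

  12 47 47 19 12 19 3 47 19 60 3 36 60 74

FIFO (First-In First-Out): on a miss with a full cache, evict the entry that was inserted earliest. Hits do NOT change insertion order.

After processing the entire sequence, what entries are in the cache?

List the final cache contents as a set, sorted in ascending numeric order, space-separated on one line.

Answer: 3 36 60 74

Derivation:
FIFO simulation (capacity=4):
  1. access 12: MISS. Cache (old->new): [12]
  2. access 47: MISS. Cache (old->new): [12 47]
  3. access 47: HIT. Cache (old->new): [12 47]
  4. access 19: MISS. Cache (old->new): [12 47 19]
  5. access 12: HIT. Cache (old->new): [12 47 19]
  6. access 19: HIT. Cache (old->new): [12 47 19]
  7. access 3: MISS. Cache (old->new): [12 47 19 3]
  8. access 47: HIT. Cache (old->new): [12 47 19 3]
  9. access 19: HIT. Cache (old->new): [12 47 19 3]
  10. access 60: MISS, evict 12. Cache (old->new): [47 19 3 60]
  11. access 3: HIT. Cache (old->new): [47 19 3 60]
  12. access 36: MISS, evict 47. Cache (old->new): [19 3 60 36]
  13. access 60: HIT. Cache (old->new): [19 3 60 36]
  14. access 74: MISS, evict 19. Cache (old->new): [3 60 36 74]
Total: 7 hits, 7 misses, 3 evictions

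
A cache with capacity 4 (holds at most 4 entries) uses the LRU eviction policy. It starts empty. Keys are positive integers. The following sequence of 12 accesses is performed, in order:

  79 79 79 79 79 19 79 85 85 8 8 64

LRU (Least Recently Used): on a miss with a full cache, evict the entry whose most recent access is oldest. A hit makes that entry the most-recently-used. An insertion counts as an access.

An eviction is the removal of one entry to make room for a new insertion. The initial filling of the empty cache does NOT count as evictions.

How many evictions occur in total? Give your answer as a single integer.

Answer: 1

Derivation:
LRU simulation (capacity=4):
  1. access 79: MISS. Cache (LRU->MRU): [79]
  2. access 79: HIT. Cache (LRU->MRU): [79]
  3. access 79: HIT. Cache (LRU->MRU): [79]
  4. access 79: HIT. Cache (LRU->MRU): [79]
  5. access 79: HIT. Cache (LRU->MRU): [79]
  6. access 19: MISS. Cache (LRU->MRU): [79 19]
  7. access 79: HIT. Cache (LRU->MRU): [19 79]
  8. access 85: MISS. Cache (LRU->MRU): [19 79 85]
  9. access 85: HIT. Cache (LRU->MRU): [19 79 85]
  10. access 8: MISS. Cache (LRU->MRU): [19 79 85 8]
  11. access 8: HIT. Cache (LRU->MRU): [19 79 85 8]
  12. access 64: MISS, evict 19. Cache (LRU->MRU): [79 85 8 64]
Total: 7 hits, 5 misses, 1 evictions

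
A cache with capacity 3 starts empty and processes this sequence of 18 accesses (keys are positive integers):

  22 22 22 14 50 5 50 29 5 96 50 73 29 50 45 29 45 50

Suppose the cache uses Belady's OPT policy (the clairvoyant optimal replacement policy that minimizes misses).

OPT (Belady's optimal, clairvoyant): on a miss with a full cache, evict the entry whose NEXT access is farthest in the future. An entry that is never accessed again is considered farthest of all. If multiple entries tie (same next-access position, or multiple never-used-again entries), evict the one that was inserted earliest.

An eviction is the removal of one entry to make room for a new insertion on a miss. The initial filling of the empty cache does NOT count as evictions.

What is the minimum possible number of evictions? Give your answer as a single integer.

Answer: 5

Derivation:
OPT (Belady) simulation (capacity=3):
  1. access 22: MISS. Cache: [22]
  2. access 22: HIT. Next use of 22: step 3. Cache: [22]
  3. access 22: HIT. Next use of 22: never. Cache: [22]
  4. access 14: MISS. Cache: [22 14]
  5. access 50: MISS. Cache: [22 14 50]
  6. access 5: MISS, evict 22 (next use: never). Cache: [14 50 5]
  7. access 50: HIT. Next use of 50: step 11. Cache: [14 50 5]
  8. access 29: MISS, evict 14 (next use: never). Cache: [50 5 29]
  9. access 5: HIT. Next use of 5: never. Cache: [50 5 29]
  10. access 96: MISS, evict 5 (next use: never). Cache: [50 29 96]
  11. access 50: HIT. Next use of 50: step 14. Cache: [50 29 96]
  12. access 73: MISS, evict 96 (next use: never). Cache: [50 29 73]
  13. access 29: HIT. Next use of 29: step 16. Cache: [50 29 73]
  14. access 50: HIT. Next use of 50: step 18. Cache: [50 29 73]
  15. access 45: MISS, evict 73 (next use: never). Cache: [50 29 45]
  16. access 29: HIT. Next use of 29: never. Cache: [50 29 45]
  17. access 45: HIT. Next use of 45: never. Cache: [50 29 45]
  18. access 50: HIT. Next use of 50: never. Cache: [50 29 45]
Total: 10 hits, 8 misses, 5 evictions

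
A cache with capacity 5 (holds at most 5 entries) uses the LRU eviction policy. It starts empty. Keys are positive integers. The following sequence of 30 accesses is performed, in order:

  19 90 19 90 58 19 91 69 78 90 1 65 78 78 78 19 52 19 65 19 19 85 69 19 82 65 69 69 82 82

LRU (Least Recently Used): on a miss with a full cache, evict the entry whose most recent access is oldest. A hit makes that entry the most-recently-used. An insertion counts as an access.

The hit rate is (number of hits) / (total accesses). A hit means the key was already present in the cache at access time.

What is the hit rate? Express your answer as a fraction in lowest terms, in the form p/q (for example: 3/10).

Answer: 8/15

Derivation:
LRU simulation (capacity=5):
  1. access 19: MISS. Cache (LRU->MRU): [19]
  2. access 90: MISS. Cache (LRU->MRU): [19 90]
  3. access 19: HIT. Cache (LRU->MRU): [90 19]
  4. access 90: HIT. Cache (LRU->MRU): [19 90]
  5. access 58: MISS. Cache (LRU->MRU): [19 90 58]
  6. access 19: HIT. Cache (LRU->MRU): [90 58 19]
  7. access 91: MISS. Cache (LRU->MRU): [90 58 19 91]
  8. access 69: MISS. Cache (LRU->MRU): [90 58 19 91 69]
  9. access 78: MISS, evict 90. Cache (LRU->MRU): [58 19 91 69 78]
  10. access 90: MISS, evict 58. Cache (LRU->MRU): [19 91 69 78 90]
  11. access 1: MISS, evict 19. Cache (LRU->MRU): [91 69 78 90 1]
  12. access 65: MISS, evict 91. Cache (LRU->MRU): [69 78 90 1 65]
  13. access 78: HIT. Cache (LRU->MRU): [69 90 1 65 78]
  14. access 78: HIT. Cache (LRU->MRU): [69 90 1 65 78]
  15. access 78: HIT. Cache (LRU->MRU): [69 90 1 65 78]
  16. access 19: MISS, evict 69. Cache (LRU->MRU): [90 1 65 78 19]
  17. access 52: MISS, evict 90. Cache (LRU->MRU): [1 65 78 19 52]
  18. access 19: HIT. Cache (LRU->MRU): [1 65 78 52 19]
  19. access 65: HIT. Cache (LRU->MRU): [1 78 52 19 65]
  20. access 19: HIT. Cache (LRU->MRU): [1 78 52 65 19]
  21. access 19: HIT. Cache (LRU->MRU): [1 78 52 65 19]
  22. access 85: MISS, evict 1. Cache (LRU->MRU): [78 52 65 19 85]
  23. access 69: MISS, evict 78. Cache (LRU->MRU): [52 65 19 85 69]
  24. access 19: HIT. Cache (LRU->MRU): [52 65 85 69 19]
  25. access 82: MISS, evict 52. Cache (LRU->MRU): [65 85 69 19 82]
  26. access 65: HIT. Cache (LRU->MRU): [85 69 19 82 65]
  27. access 69: HIT. Cache (LRU->MRU): [85 19 82 65 69]
  28. access 69: HIT. Cache (LRU->MRU): [85 19 82 65 69]
  29. access 82: HIT. Cache (LRU->MRU): [85 19 65 69 82]
  30. access 82: HIT. Cache (LRU->MRU): [85 19 65 69 82]
Total: 16 hits, 14 misses, 9 evictions

Hit rate = 16/30 = 8/15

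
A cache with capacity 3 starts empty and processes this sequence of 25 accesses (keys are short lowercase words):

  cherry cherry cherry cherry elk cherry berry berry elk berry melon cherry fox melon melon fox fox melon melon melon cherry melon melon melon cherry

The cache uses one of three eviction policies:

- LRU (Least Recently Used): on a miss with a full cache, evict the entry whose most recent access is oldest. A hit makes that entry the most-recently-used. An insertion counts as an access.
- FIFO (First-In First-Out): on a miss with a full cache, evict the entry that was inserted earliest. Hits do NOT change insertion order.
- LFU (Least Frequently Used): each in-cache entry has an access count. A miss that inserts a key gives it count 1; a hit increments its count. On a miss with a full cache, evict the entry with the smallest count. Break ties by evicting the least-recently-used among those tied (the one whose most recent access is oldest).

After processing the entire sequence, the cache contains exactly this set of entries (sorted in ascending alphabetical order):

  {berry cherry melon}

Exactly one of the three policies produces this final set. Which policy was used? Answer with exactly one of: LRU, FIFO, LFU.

Simulating under each policy and comparing final sets:
  LRU: final set = {cherry fox melon} -> differs
  FIFO: final set = {cherry fox melon} -> differs
  LFU: final set = {berry cherry melon} -> MATCHES target
Only LFU produces the target set.

Answer: LFU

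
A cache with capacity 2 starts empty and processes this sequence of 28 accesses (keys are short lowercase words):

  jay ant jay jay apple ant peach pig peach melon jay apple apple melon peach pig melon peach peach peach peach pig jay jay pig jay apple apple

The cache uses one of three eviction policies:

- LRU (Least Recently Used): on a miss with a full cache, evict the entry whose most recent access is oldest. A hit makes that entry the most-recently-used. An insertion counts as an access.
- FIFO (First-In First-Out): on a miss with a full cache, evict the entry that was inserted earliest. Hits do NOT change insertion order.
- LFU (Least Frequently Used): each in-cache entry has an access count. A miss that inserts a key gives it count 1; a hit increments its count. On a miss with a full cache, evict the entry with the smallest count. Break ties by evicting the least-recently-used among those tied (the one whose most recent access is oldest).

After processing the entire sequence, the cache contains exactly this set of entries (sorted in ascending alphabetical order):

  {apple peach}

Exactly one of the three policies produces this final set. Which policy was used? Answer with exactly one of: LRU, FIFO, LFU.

Simulating under each policy and comparing final sets:
  LRU: final set = {apple jay} -> differs
  FIFO: final set = {apple jay} -> differs
  LFU: final set = {apple peach} -> MATCHES target
Only LFU produces the target set.

Answer: LFU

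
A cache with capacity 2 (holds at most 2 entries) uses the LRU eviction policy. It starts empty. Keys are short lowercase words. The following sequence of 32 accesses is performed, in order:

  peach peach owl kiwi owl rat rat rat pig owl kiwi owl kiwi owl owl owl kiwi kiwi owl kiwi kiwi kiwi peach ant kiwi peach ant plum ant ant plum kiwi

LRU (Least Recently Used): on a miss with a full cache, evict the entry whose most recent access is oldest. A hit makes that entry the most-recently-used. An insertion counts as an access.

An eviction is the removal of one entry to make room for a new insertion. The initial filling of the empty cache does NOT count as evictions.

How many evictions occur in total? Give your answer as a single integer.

LRU simulation (capacity=2):
  1. access peach: MISS. Cache (LRU->MRU): [peach]
  2. access peach: HIT. Cache (LRU->MRU): [peach]
  3. access owl: MISS. Cache (LRU->MRU): [peach owl]
  4. access kiwi: MISS, evict peach. Cache (LRU->MRU): [owl kiwi]
  5. access owl: HIT. Cache (LRU->MRU): [kiwi owl]
  6. access rat: MISS, evict kiwi. Cache (LRU->MRU): [owl rat]
  7. access rat: HIT. Cache (LRU->MRU): [owl rat]
  8. access rat: HIT. Cache (LRU->MRU): [owl rat]
  9. access pig: MISS, evict owl. Cache (LRU->MRU): [rat pig]
  10. access owl: MISS, evict rat. Cache (LRU->MRU): [pig owl]
  11. access kiwi: MISS, evict pig. Cache (LRU->MRU): [owl kiwi]
  12. access owl: HIT. Cache (LRU->MRU): [kiwi owl]
  13. access kiwi: HIT. Cache (LRU->MRU): [owl kiwi]
  14. access owl: HIT. Cache (LRU->MRU): [kiwi owl]
  15. access owl: HIT. Cache (LRU->MRU): [kiwi owl]
  16. access owl: HIT. Cache (LRU->MRU): [kiwi owl]
  17. access kiwi: HIT. Cache (LRU->MRU): [owl kiwi]
  18. access kiwi: HIT. Cache (LRU->MRU): [owl kiwi]
  19. access owl: HIT. Cache (LRU->MRU): [kiwi owl]
  20. access kiwi: HIT. Cache (LRU->MRU): [owl kiwi]
  21. access kiwi: HIT. Cache (LRU->MRU): [owl kiwi]
  22. access kiwi: HIT. Cache (LRU->MRU): [owl kiwi]
  23. access peach: MISS, evict owl. Cache (LRU->MRU): [kiwi peach]
  24. access ant: MISS, evict kiwi. Cache (LRU->MRU): [peach ant]
  25. access kiwi: MISS, evict peach. Cache (LRU->MRU): [ant kiwi]
  26. access peach: MISS, evict ant. Cache (LRU->MRU): [kiwi peach]
  27. access ant: MISS, evict kiwi. Cache (LRU->MRU): [peach ant]
  28. access plum: MISS, evict peach. Cache (LRU->MRU): [ant plum]
  29. access ant: HIT. Cache (LRU->MRU): [plum ant]
  30. access ant: HIT. Cache (LRU->MRU): [plum ant]
  31. access plum: HIT. Cache (LRU->MRU): [ant plum]
  32. access kiwi: MISS, evict ant. Cache (LRU->MRU): [plum kiwi]
Total: 18 hits, 14 misses, 12 evictions

Answer: 12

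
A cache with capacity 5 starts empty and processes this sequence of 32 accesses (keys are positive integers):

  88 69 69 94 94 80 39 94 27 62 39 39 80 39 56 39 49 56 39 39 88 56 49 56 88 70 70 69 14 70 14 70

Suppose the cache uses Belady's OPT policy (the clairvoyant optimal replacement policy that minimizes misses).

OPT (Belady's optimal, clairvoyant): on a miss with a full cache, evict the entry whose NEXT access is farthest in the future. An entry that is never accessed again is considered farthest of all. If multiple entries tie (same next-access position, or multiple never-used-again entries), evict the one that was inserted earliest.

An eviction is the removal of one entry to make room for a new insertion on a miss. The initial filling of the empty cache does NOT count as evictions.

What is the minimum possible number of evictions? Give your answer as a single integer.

OPT (Belady) simulation (capacity=5):
  1. access 88: MISS. Cache: [88]
  2. access 69: MISS. Cache: [88 69]
  3. access 69: HIT. Next use of 69: step 28. Cache: [88 69]
  4. access 94: MISS. Cache: [88 69 94]
  5. access 94: HIT. Next use of 94: step 8. Cache: [88 69 94]
  6. access 80: MISS. Cache: [88 69 94 80]
  7. access 39: MISS. Cache: [88 69 94 80 39]
  8. access 94: HIT. Next use of 94: never. Cache: [88 69 94 80 39]
  9. access 27: MISS, evict 94 (next use: never). Cache: [88 69 80 39 27]
  10. access 62: MISS, evict 27 (next use: never). Cache: [88 69 80 39 62]
  11. access 39: HIT. Next use of 39: step 12. Cache: [88 69 80 39 62]
  12. access 39: HIT. Next use of 39: step 14. Cache: [88 69 80 39 62]
  13. access 80: HIT. Next use of 80: never. Cache: [88 69 80 39 62]
  14. access 39: HIT. Next use of 39: step 16. Cache: [88 69 80 39 62]
  15. access 56: MISS, evict 80 (next use: never). Cache: [88 69 39 62 56]
  16. access 39: HIT. Next use of 39: step 19. Cache: [88 69 39 62 56]
  17. access 49: MISS, evict 62 (next use: never). Cache: [88 69 39 56 49]
  18. access 56: HIT. Next use of 56: step 22. Cache: [88 69 39 56 49]
  19. access 39: HIT. Next use of 39: step 20. Cache: [88 69 39 56 49]
  20. access 39: HIT. Next use of 39: never. Cache: [88 69 39 56 49]
  21. access 88: HIT. Next use of 88: step 25. Cache: [88 69 39 56 49]
  22. access 56: HIT. Next use of 56: step 24. Cache: [88 69 39 56 49]
  23. access 49: HIT. Next use of 49: never. Cache: [88 69 39 56 49]
  24. access 56: HIT. Next use of 56: never. Cache: [88 69 39 56 49]
  25. access 88: HIT. Next use of 88: never. Cache: [88 69 39 56 49]
  26. access 70: MISS, evict 88 (next use: never). Cache: [69 39 56 49 70]
  27. access 70: HIT. Next use of 70: step 30. Cache: [69 39 56 49 70]
  28. access 69: HIT. Next use of 69: never. Cache: [69 39 56 49 70]
  29. access 14: MISS, evict 69 (next use: never). Cache: [39 56 49 70 14]
  30. access 70: HIT. Next use of 70: step 32. Cache: [39 56 49 70 14]
  31. access 14: HIT. Next use of 14: never. Cache: [39 56 49 70 14]
  32. access 70: HIT. Next use of 70: never. Cache: [39 56 49 70 14]
Total: 21 hits, 11 misses, 6 evictions

Answer: 6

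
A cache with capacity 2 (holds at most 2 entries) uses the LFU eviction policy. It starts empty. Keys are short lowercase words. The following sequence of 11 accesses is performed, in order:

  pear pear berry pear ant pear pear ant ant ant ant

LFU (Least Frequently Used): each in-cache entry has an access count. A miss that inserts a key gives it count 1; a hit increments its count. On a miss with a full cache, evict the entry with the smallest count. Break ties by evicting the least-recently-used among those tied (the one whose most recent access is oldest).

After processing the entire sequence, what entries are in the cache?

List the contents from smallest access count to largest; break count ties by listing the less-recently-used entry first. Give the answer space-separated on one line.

Answer: pear ant

Derivation:
LFU simulation (capacity=2):
  1. access pear: MISS. Cache: [pear(c=1)]
  2. access pear: HIT, count now 2. Cache: [pear(c=2)]
  3. access berry: MISS. Cache: [berry(c=1) pear(c=2)]
  4. access pear: HIT, count now 3. Cache: [berry(c=1) pear(c=3)]
  5. access ant: MISS, evict berry(c=1). Cache: [ant(c=1) pear(c=3)]
  6. access pear: HIT, count now 4. Cache: [ant(c=1) pear(c=4)]
  7. access pear: HIT, count now 5. Cache: [ant(c=1) pear(c=5)]
  8. access ant: HIT, count now 2. Cache: [ant(c=2) pear(c=5)]
  9. access ant: HIT, count now 3. Cache: [ant(c=3) pear(c=5)]
  10. access ant: HIT, count now 4. Cache: [ant(c=4) pear(c=5)]
  11. access ant: HIT, count now 5. Cache: [pear(c=5) ant(c=5)]
Total: 8 hits, 3 misses, 1 evictions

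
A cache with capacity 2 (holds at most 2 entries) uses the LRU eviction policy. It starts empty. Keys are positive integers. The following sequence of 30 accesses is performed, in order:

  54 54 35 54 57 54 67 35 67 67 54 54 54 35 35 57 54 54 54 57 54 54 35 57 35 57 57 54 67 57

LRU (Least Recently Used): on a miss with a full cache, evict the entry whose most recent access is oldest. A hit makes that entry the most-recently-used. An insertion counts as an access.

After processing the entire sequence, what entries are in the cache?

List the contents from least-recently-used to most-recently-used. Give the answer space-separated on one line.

LRU simulation (capacity=2):
  1. access 54: MISS. Cache (LRU->MRU): [54]
  2. access 54: HIT. Cache (LRU->MRU): [54]
  3. access 35: MISS. Cache (LRU->MRU): [54 35]
  4. access 54: HIT. Cache (LRU->MRU): [35 54]
  5. access 57: MISS, evict 35. Cache (LRU->MRU): [54 57]
  6. access 54: HIT. Cache (LRU->MRU): [57 54]
  7. access 67: MISS, evict 57. Cache (LRU->MRU): [54 67]
  8. access 35: MISS, evict 54. Cache (LRU->MRU): [67 35]
  9. access 67: HIT. Cache (LRU->MRU): [35 67]
  10. access 67: HIT. Cache (LRU->MRU): [35 67]
  11. access 54: MISS, evict 35. Cache (LRU->MRU): [67 54]
  12. access 54: HIT. Cache (LRU->MRU): [67 54]
  13. access 54: HIT. Cache (LRU->MRU): [67 54]
  14. access 35: MISS, evict 67. Cache (LRU->MRU): [54 35]
  15. access 35: HIT. Cache (LRU->MRU): [54 35]
  16. access 57: MISS, evict 54. Cache (LRU->MRU): [35 57]
  17. access 54: MISS, evict 35. Cache (LRU->MRU): [57 54]
  18. access 54: HIT. Cache (LRU->MRU): [57 54]
  19. access 54: HIT. Cache (LRU->MRU): [57 54]
  20. access 57: HIT. Cache (LRU->MRU): [54 57]
  21. access 54: HIT. Cache (LRU->MRU): [57 54]
  22. access 54: HIT. Cache (LRU->MRU): [57 54]
  23. access 35: MISS, evict 57. Cache (LRU->MRU): [54 35]
  24. access 57: MISS, evict 54. Cache (LRU->MRU): [35 57]
  25. access 35: HIT. Cache (LRU->MRU): [57 35]
  26. access 57: HIT. Cache (LRU->MRU): [35 57]
  27. access 57: HIT. Cache (LRU->MRU): [35 57]
  28. access 54: MISS, evict 35. Cache (LRU->MRU): [57 54]
  29. access 67: MISS, evict 57. Cache (LRU->MRU): [54 67]
  30. access 57: MISS, evict 54. Cache (LRU->MRU): [67 57]
Total: 16 hits, 14 misses, 12 evictions

Answer: 67 57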